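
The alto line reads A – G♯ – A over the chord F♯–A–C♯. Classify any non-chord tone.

The harmony at that moment is F♯ minor triad (F♯, A, C♯); G♯ is not a chord tone.
It is approached by step down from A and left by step up to A.
Step away and step back to the same note — a neighbor tone (lower neighbor).

G♯ is a neighbor tone.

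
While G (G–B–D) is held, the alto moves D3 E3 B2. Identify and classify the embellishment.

The harmony at that moment is G major triad (G, B, D); E3 is not a chord tone.
It is approached by step up from D3 and left by leap down to B2.
Step in, leap out — an escape tone.

E3 is an escape tone.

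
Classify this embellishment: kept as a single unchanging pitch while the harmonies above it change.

Approach: none. Departure: none — a single pitch is sustained while the chords change around it, passing through harmonies that do not contain it.
No melodic motion at all; the dissonance is created entirely by the moving harmonies against the stationary note — a pedal tone (pedal point).

Pedal tone.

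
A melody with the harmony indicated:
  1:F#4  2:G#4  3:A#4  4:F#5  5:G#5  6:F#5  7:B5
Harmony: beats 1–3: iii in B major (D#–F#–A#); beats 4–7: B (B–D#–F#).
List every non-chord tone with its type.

G#4 (beat 2) — passing tone; G#5 (beat 5) — neighbor tone.

The harmony at that moment is D# minor triad (D#, F#, A#); G#4 is not a chord tone.
It is approached by step up from F#4 and left by step up to A#4.
Step in, step out in the same direction — a passing tone.
The harmony at that moment is B major triad (B, D#, F#); G#5 is not a chord tone.
It is approached by step up from F#5 and left by step down to F#5.
Step away and step back to the same note — a neighbor tone (upper neighbor).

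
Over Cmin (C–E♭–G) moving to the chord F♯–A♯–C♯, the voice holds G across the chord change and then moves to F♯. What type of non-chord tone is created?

The harmony at that moment is F♯ major triad (F♯, A♯, C♯); G is not a chord tone.
It is held over (the same pitch as the preceding G) and left by step down to F♯.
Held over from the previous chord and resolving down by step — a suspension.

G is a suspension.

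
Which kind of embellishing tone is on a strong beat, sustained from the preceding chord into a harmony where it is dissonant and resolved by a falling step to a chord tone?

Suspension.

Approach: by preparation — the pitch is first a chord tone, then held (tied or repeated) while the harmony changes under it. Departure: down by step. Metric position: strong.
A prepared dissonance that resolves downward by step — a suspension. (The same figure resolving upward would be a retardation.)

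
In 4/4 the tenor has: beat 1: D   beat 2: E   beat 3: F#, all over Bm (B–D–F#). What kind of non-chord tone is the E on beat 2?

The harmony at that moment is B minor triad (B, D, F#); E is not a chord tone.
It is approached by step up from D and left by step up to F#.
Step in, step out in the same direction — a passing tone.

Passing tone.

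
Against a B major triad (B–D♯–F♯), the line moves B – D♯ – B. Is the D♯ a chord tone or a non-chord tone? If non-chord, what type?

B major triad contains B, D♯, F♯; D♯ is the third, so it is a chord tone.

Chord tone (the third of B major triad).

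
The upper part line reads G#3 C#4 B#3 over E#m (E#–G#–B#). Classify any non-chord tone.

The harmony at that moment is E# minor triad (E#, G#, B#); C#4 is not a chord tone.
It is approached by leap up from G#3 and left by step down to B#3.
Leap in, step out — an appoggiatura.

C#4 is an appoggiatura.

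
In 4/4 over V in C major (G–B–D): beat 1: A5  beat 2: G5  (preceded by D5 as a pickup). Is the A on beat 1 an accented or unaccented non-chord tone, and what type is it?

Accented appoggiatura.

The harmony at that moment is G major triad (G, B, D); A5 is not a chord tone.
It is approached by leap up from D5 and left by step down to G5.
Leap in, step out — an appoggiatura.
It falls on the downbeat, so it is accented.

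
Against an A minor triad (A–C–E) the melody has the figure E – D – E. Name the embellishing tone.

The harmony at that moment is A minor triad (A, C, E); D is not a chord tone.
It is approached by step down from E and left by step up to E.
Step away and step back to the same note — a neighbor tone (lower neighbor).

D is a neighbor tone.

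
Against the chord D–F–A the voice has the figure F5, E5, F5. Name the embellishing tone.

E5 is a neighbor tone.

The harmony at that moment is D minor triad (D, F, A); E5 is not a chord tone.
It is approached by step down from F5 and left by step up to F5.
Step away and step back to the same note — a neighbor tone (lower neighbor).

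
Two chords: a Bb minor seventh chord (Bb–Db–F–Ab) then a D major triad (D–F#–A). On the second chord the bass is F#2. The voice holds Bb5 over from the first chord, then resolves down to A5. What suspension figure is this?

4–3 suspension.

At the second chord the bass is F#2. The suspended Bb5 lies a fourth above the bass; after resolving down by step to A5, the interval above the bass becomes a third.
Suspension figures are named by those two intervals: 4–3.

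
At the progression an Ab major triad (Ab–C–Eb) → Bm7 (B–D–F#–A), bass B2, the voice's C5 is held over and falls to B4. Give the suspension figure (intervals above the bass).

At the second chord the bass is B2. The suspended C5 lies a ninth above the bass; after resolving down by step to B4, the interval above the bass becomes an octave.
Suspension figures are named by those two intervals: 9–8.

9–8 suspension.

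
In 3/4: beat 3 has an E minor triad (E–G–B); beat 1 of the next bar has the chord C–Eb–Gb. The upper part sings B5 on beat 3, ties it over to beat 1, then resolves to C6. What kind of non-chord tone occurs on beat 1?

Retardation.

The harmony at that moment is C diminished triad (C, Eb, Gb); B5 is not a chord tone.
It is held over (the same pitch as the preceding B5) and left by step up to C6.
Held over from the previous chord and resolving up by step — a retardation.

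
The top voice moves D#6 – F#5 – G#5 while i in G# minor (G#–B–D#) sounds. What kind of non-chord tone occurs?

F#5 is an appoggiatura.

The harmony at that moment is G# minor triad (G#, B, D#); F#5 is not a chord tone.
It is approached by leap down from D#6 and left by step up to G#5.
Leap in, step out — an appoggiatura.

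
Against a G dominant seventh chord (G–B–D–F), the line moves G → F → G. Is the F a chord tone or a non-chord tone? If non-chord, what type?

G dominant seventh chord contains G, B, D, F; F is the seventh, so it is a chord tone.

Chord tone (the seventh of G dominant seventh chord).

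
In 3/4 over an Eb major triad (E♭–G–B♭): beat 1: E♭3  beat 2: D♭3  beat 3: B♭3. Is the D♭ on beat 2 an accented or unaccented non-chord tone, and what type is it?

The harmony at that moment is E♭ major triad (E♭, G, B♭); D♭3 is not a chord tone.
It is approached by step down from E♭3 and left by leap up to B♭3.
Step in, leap out — an escape tone.
It falls on a weak beat, so it is unaccented.

Unaccented escape tone.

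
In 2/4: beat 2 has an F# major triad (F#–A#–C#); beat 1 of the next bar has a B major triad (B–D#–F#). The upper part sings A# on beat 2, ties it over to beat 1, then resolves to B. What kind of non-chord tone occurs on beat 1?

Retardation.

The harmony at that moment is B major triad (B, D#, F#); A# is not a chord tone.
It is held over (the same pitch as the preceding A#) and left by step up to B.
Held over from the previous chord and resolving up by step — a retardation.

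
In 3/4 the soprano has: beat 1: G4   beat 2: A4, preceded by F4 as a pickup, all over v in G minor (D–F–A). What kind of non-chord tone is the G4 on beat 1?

The harmony at that moment is D minor triad (D, F, A); G4 is not a chord tone.
It is approached by step up from F4 and left by step up to A4.
Step in, step out in the same direction — a passing tone.

Passing tone.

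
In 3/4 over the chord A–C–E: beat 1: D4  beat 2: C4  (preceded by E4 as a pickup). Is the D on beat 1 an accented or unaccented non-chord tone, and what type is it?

Accented passing tone.

The harmony at that moment is A minor triad (A, C, E); D4 is not a chord tone.
It is approached by step down from E4 and left by step down to C4.
Step in, step out in the same direction — a passing tone.
It falls on the downbeat, so it is accented.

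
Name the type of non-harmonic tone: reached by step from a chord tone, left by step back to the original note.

Approach: by step. Departure: by step in the opposite direction, back to the starting pitch.
Stepwise on both sides but reversing to return to the same chord tone — a neighbor tone. (Had it continued onward in the same direction it would be a passing tone instead.)

Neighbor tone.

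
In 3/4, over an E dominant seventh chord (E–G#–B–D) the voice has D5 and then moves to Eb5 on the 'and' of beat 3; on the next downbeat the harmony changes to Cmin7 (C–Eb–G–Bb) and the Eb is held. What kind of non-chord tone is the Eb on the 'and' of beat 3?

Anticipation.

The harmony at that moment is E dominant seventh chord (E, G#, B, D); Eb5 is not a chord tone.
It is approached by step up from D5 and then sustained as the same pitch into the next harmony.
Arriving early and becoming a chord tone when the harmony changes — an anticipation.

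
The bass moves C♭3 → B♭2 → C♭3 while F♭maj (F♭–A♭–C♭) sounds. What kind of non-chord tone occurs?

B♭2 is a neighbor tone.

The harmony at that moment is F♭ major triad (F♭, A♭, C♭); B♭2 is not a chord tone.
It is approached by step down from C♭3 and left by step up to C♭3.
Step away and step back to the same note — a neighbor tone (lower neighbor).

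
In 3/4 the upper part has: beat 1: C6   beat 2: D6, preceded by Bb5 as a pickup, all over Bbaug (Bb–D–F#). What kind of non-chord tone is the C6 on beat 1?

Passing tone.

The harmony at that moment is Bb augmented triad (Bb, D, F#); C6 is not a chord tone.
It is approached by step up from Bb5 and left by step up to D6.
Step in, step out in the same direction — a passing tone.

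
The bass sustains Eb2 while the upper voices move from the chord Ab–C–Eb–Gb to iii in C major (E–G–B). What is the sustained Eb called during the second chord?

Pedal tone (pedal point).

The harmony at that moment is E minor triad (E, G, B); Eb2 is not a chord tone.
It is held over (the same pitch as the preceding Eb2) and then sustained as the same pitch into the next harmony.
Sustained through a change of harmony — a pedal tone.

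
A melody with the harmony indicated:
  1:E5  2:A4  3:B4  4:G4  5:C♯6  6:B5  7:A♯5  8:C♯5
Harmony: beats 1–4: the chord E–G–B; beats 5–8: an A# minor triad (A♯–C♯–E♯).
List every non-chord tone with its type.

The harmony at that moment is E minor triad (E, G, B); A4 is not a chord tone.
It is approached by leap down from E5 and left by step up to B4.
Leap in, step out — an appoggiatura.
The harmony at that moment is A♯ minor triad (A♯, C♯, E♯); B5 is not a chord tone.
It is approached by step down from C♯6 and left by step down to A♯5.
Step in, step out in the same direction — a passing tone.

A4 (beat 2) — appoggiatura; B5 (beat 6) — passing tone.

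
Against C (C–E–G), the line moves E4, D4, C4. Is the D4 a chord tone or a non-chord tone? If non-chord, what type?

The harmony at that moment is C major triad (C, E, G); D4 is not a chord tone.
It is approached by step down from E4 and left by step down to C4.
Step in, step out in the same direction — a passing tone.

Non-chord tone — a passing tone.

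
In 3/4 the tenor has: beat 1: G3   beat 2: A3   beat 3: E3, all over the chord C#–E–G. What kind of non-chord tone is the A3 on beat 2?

The harmony at that moment is C# diminished triad (C#, E, G); A3 is not a chord tone.
It is approached by step up from G3 and left by leap down to E3.
Step in, leap out, on a weak beat — an escape tone.

Escape tone.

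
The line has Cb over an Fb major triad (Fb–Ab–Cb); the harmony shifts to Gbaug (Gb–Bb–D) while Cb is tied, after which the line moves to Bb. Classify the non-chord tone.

Cb is a suspension.

The harmony at that moment is Gb augmented triad (Gb, Bb, D); Cb is not a chord tone.
It is held over (the same pitch as the preceding Cb) and left by step down to Bb.
Held over from the previous chord and resolving down by step — a suspension.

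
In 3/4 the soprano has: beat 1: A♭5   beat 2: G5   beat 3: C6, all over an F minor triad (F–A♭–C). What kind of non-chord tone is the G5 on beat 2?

Escape tone.

The harmony at that moment is F minor triad (F, A♭, C); G5 is not a chord tone.
It is approached by step down from A♭5 and left by leap up to C6.
Step in, leap out, on a weak beat — an escape tone.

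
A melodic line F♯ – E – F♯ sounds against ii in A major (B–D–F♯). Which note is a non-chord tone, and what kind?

E is a neighbor tone.

The harmony at that moment is B minor triad (B, D, F♯); E is not a chord tone.
It is approached by step down from F♯ and left by step up to F♯.
Step away and step back to the same note — a neighbor tone (lower neighbor).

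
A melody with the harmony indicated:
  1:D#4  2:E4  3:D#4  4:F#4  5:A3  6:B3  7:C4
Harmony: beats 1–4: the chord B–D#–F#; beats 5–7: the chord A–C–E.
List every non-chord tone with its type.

The harmony at that moment is B major triad (B, D#, F#); E4 is not a chord tone.
It is approached by step up from D#4 and left by step down to D#4.
Step away and step back to the same note — a neighbor tone (upper neighbor).
The harmony at that moment is A minor triad (A, C, E); B3 is not a chord tone.
It is approached by step up from A3 and left by step up to C4.
Step in, step out in the same direction — a passing tone.

E4 (beat 2) — neighbor tone; B3 (beat 6) — passing tone.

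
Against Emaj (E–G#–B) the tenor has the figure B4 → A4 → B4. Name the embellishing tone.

A4 is a neighbor tone.

The harmony at that moment is E major triad (E, G#, B); A4 is not a chord tone.
It is approached by step down from B4 and left by step up to B4.
Step away and step back to the same note — a neighbor tone (lower neighbor).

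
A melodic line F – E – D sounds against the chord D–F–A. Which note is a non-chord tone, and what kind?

The harmony at that moment is D minor triad (D, F, A); E is not a chord tone.
It is approached by step down from F and left by step down to D.
Step in, step out in the same direction — a passing tone.

E is a passing tone.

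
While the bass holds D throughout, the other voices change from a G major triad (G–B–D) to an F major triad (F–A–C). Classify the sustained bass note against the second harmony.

The harmony at that moment is F major triad (F, A, C); D is not a chord tone.
It is held over (the same pitch as the preceding D) and then sustained as the same pitch into the next harmony.
Sustained through a change of harmony — a pedal tone.

Pedal tone (pedal point).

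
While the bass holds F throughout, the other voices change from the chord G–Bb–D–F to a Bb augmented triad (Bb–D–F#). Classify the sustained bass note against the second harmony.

The harmony at that moment is Bb augmented triad (Bb, D, F#); F is not a chord tone.
It is held over (the same pitch as the preceding F) and then sustained as the same pitch into the next harmony.
Sustained through a change of harmony — a pedal tone.

Pedal tone (pedal point).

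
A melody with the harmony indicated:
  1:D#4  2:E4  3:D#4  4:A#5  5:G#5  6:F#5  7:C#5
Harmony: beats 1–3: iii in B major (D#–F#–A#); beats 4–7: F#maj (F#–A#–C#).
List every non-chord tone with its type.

The harmony at that moment is D# minor triad (D#, F#, A#); E4 is not a chord tone.
It is approached by step up from D#4 and left by step down to D#4.
Step away and step back to the same note — a neighbor tone (upper neighbor).
The harmony at that moment is F# major triad (F#, A#, C#); G#5 is not a chord tone.
It is approached by step down from A#5 and left by step down to F#5.
Step in, step out in the same direction — a passing tone.

E4 (beat 2) — neighbor tone; G#5 (beat 5) — passing tone.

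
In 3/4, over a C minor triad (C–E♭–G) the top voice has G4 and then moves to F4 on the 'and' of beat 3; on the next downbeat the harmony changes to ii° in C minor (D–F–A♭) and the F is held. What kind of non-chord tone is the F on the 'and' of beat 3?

Anticipation.

The harmony at that moment is C minor triad (C, E♭, G); F4 is not a chord tone.
It is approached by step down from G4 and then sustained as the same pitch into the next harmony.
Arriving early and becoming a chord tone when the harmony changes — an anticipation.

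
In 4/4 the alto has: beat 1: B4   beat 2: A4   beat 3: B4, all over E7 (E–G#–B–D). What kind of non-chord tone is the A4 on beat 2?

Lower neighbor tone.

The harmony at that moment is E dominant seventh chord (E, G#, B, D); A4 is not a chord tone.
It is approached by step down from B4 and left by step up to B4.
Step away and step back to the same note — a neighbor tone (lower neighbor).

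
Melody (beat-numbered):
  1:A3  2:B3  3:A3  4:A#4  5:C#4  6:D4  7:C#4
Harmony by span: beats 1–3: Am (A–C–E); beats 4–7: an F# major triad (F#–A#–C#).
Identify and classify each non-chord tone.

The harmony at that moment is A minor triad (A, C, E); B3 is not a chord tone.
It is approached by step up from A3 and left by step down to A3.
Step away and step back to the same note — a neighbor tone (upper neighbor).
The harmony at that moment is F# major triad (F#, A#, C#); D4 is not a chord tone.
It is approached by step up from C#4 and left by step down to C#4.
Step away and step back to the same note — a neighbor tone (upper neighbor).

B3 (beat 2) — neighbor tone; D4 (beat 6) — neighbor tone.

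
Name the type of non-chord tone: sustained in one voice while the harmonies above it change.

Approach: none. Departure: none — a single pitch is sustained while the chords change around it, passing through harmonies that do not contain it.
No melodic motion at all; the dissonance is created entirely by the moving harmonies against the stationary note — a pedal tone (pedal point).

Pedal tone.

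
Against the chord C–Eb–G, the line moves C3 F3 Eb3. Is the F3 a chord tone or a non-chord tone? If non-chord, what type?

The harmony at that moment is C minor triad (C, Eb, G); F3 is not a chord tone.
It is approached by leap up from C3 and left by step down to Eb3.
Leap in, step out — an appoggiatura.

Non-chord tone — an appoggiatura.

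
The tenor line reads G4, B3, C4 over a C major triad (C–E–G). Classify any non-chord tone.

The harmony at that moment is C major triad (C, E, G); B3 is not a chord tone.
It is approached by leap down from G4 and left by step up to C4.
Leap in, step out — an appoggiatura.

B3 is an appoggiatura.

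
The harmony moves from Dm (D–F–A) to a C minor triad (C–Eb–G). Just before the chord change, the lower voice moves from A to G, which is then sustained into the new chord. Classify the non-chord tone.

The harmony at that moment is D minor triad (D, F, A); G is not a chord tone.
It is approached by step down from A and then sustained as the same pitch into the next harmony.
Arriving early and becoming a chord tone when the harmony changes — an anticipation.

G is an anticipation.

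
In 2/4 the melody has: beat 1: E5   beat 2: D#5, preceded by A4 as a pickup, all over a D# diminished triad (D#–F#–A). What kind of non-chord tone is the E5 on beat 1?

The harmony at that moment is D# diminished triad (D#, F#, A); E5 is not a chord tone.
It is approached by leap up from A4 and left by step down to D#5.
Leap in, step out, metrically accented — an appoggiatura.

Appoggiatura.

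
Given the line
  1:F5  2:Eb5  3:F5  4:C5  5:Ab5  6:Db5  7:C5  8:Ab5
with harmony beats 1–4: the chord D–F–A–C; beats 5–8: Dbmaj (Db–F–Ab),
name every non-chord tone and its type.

The harmony at that moment is D minor seventh chord (D, F, A, C); Eb5 is not a chord tone.
It is approached by step down from F5 and left by step up to F5.
Step away and step back to the same note — a neighbor tone (lower neighbor).
The harmony at that moment is Db major triad (Db, F, Ab); C5 is not a chord tone.
It is approached by step down from Db5 and left by leap up to Ab5.
Step in, leap out — an escape tone.

Eb5 (beat 2) — neighbor tone; C5 (beat 7) — escape tone.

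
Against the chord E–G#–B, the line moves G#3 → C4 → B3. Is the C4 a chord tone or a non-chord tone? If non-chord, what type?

Non-chord tone — an appoggiatura.

The harmony at that moment is E major triad (E, G#, B); C4 is not a chord tone.
It is approached by leap up from G#3 and left by step down to B3.
Leap in, step out — an appoggiatura.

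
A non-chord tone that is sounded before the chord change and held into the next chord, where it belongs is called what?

Anticipation.

Approach: ahead of the chord change (typically by step), so it is dissonant against the current harmony. Departure: none — the same pitch is restated or held and is a chord tone of the new harmony.
Dissonant first, consonant once the harmony catches up: the note simply arrives early — an anticipation. (The reverse timing, consonant first and dissonant after the change, would be a suspension or retardation.)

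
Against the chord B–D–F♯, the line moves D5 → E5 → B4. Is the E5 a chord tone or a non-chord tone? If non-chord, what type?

Non-chord tone — an escape tone.

The harmony at that moment is B minor triad (B, D, F♯); E5 is not a chord tone.
It is approached by step up from D5 and left by leap down to B4.
Step in, leap out — an escape tone.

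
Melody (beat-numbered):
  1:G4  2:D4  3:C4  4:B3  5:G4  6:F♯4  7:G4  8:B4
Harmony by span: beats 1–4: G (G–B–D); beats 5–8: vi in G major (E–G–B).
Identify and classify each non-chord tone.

The harmony at that moment is G major triad (G, B, D); C4 is not a chord tone.
It is approached by step down from D4 and left by step down to B3.
Step in, step out in the same direction — a passing tone.
The harmony at that moment is E minor triad (E, G, B); F♯4 is not a chord tone.
It is approached by step down from G4 and left by step up to G4.
Step away and step back to the same note — a neighbor tone (lower neighbor).

C4 (beat 3) — passing tone; F♯4 (beat 6) — neighbor tone.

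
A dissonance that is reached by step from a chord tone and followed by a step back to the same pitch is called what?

Approach: by step. Departure: by step in the opposite direction, back to the starting pitch.
Stepwise on both sides but reversing to return to the same chord tone — a neighbor tone. (Had it continued onward in the same direction it would be a passing tone instead.)

Neighbor tone.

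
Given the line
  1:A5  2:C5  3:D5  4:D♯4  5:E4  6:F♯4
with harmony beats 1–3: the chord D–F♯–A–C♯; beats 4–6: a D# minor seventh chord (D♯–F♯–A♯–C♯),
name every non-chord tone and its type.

The harmony at that moment is D major seventh chord (D, F♯, A, C♯); C5 is not a chord tone.
It is approached by leap down from A5 and left by step up to D5.
Leap in, step out — an appoggiatura.
The harmony at that moment is D♯ minor seventh chord (D♯, F♯, A♯, C♯); E4 is not a chord tone.
It is approached by step up from D♯4 and left by step up to F♯4.
Step in, step out in the same direction — a passing tone.

C5 (beat 2) — appoggiatura; E4 (beat 5) — passing tone.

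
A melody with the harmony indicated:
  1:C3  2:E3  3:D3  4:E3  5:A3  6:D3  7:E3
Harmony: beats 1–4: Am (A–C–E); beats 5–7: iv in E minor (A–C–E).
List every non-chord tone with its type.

The harmony at that moment is A minor triad (A, C, E); D3 is not a chord tone.
It is approached by step down from E3 and left by step up to E3.
Step away and step back to the same note — a neighbor tone (lower neighbor).
The harmony at that moment is A minor triad (A, C, E); D3 is not a chord tone.
It is approached by leap down from A3 and left by step up to E3.
Leap in, step out — an appoggiatura.

D3 (beat 3) — neighbor tone; D3 (beat 6) — appoggiatura.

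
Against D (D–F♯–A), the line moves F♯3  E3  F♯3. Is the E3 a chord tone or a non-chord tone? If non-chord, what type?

The harmony at that moment is D major triad (D, F♯, A); E3 is not a chord tone.
It is approached by step down from F♯3 and left by step up to F♯3.
Step away and step back to the same note — a neighbor tone (lower neighbor).

Non-chord tone — a neighbor tone.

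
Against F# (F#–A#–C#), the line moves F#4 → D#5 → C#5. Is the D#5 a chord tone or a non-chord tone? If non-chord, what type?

Non-chord tone — an appoggiatura.

The harmony at that moment is F# major triad (F#, A#, C#); D#5 is not a chord tone.
It is approached by leap up from F#4 and left by step down to C#5.
Leap in, step out — an appoggiatura.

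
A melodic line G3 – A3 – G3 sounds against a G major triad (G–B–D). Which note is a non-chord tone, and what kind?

The harmony at that moment is G major triad (G, B, D); A3 is not a chord tone.
It is approached by step up from G3 and left by step down to G3.
Step away and step back to the same note — a neighbor tone (upper neighbor).

A3 is a neighbor tone.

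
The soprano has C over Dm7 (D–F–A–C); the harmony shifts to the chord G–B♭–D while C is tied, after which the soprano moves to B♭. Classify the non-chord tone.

The harmony at that moment is G minor triad (G, B♭, D); C is not a chord tone.
It is held over (the same pitch as the preceding C) and left by step down to B♭.
Held over from the previous chord and resolving down by step — a suspension.

C is a suspension.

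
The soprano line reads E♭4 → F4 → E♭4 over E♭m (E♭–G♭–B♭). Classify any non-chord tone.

F4 is a neighbor tone.

The harmony at that moment is E♭ minor triad (E♭, G♭, B♭); F4 is not a chord tone.
It is approached by step up from E♭4 and left by step down to E♭4.
Step away and step back to the same note — a neighbor tone (upper neighbor).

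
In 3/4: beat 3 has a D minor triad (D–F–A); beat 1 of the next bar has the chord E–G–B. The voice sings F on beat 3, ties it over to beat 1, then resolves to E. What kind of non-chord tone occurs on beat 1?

Suspension.

The harmony at that moment is E minor triad (E, G, B); F is not a chord tone.
It is held over (the same pitch as the preceding F) and left by step down to E.
Held over from the previous chord and resolving down by step — a suspension.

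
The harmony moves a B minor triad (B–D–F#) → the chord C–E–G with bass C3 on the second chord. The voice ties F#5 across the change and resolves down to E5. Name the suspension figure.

At the second chord the bass is C3. The suspended F#5 lies a fourth above the bass; after resolving down by step to E5, the interval above the bass becomes a third.
Suspension figures are named by those two intervals: 4–3.

4–3 suspension.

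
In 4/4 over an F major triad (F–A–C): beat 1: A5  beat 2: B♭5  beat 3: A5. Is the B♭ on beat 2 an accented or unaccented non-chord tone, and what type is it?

The harmony at that moment is F major triad (F, A, C); B♭5 is not a chord tone.
It is approached by step up from A5 and left by step down to A5.
Step away and step back to the same note — a neighbor tone (upper neighbor).
It falls on a weak beat, so it is unaccented.

Unaccented neighbor tone.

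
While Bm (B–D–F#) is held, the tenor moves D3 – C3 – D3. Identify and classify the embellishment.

C3 is a neighbor tone.

The harmony at that moment is B minor triad (B, D, F#); C3 is not a chord tone.
It is approached by step down from D3 and left by step up to D3.
Step away and step back to the same note — a neighbor tone (lower neighbor).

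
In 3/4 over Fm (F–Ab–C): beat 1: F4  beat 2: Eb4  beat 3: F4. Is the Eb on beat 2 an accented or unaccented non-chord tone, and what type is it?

The harmony at that moment is F minor triad (F, Ab, C); Eb4 is not a chord tone.
It is approached by step down from F4 and left by step up to F4.
Step away and step back to the same note — a neighbor tone (lower neighbor).
It falls on a weak beat, so it is unaccented.

Unaccented neighbor tone.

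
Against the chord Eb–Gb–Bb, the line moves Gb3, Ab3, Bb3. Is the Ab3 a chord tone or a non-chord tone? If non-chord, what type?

The harmony at that moment is Eb minor triad (Eb, Gb, Bb); Ab3 is not a chord tone.
It is approached by step up from Gb3 and left by step up to Bb3.
Step in, step out in the same direction — a passing tone.

Non-chord tone — a passing tone.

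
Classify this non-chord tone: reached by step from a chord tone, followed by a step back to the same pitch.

Approach: by step. Departure: by step in the opposite direction, back to the starting pitch.
Stepwise on both sides but reversing to return to the same chord tone — a neighbor tone. (Had it continued onward in the same direction it would be a passing tone instead.)

Neighbor tone.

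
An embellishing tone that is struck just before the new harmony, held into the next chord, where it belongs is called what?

Anticipation.

Approach: ahead of the chord change (typically by step), so it is dissonant against the current harmony. Departure: none — the same pitch is restated or held and is a chord tone of the new harmony.
Dissonant first, consonant once the harmony catches up: the note simply arrives early — an anticipation. (The reverse timing, consonant first and dissonant after the change, would be a suspension or retardation.)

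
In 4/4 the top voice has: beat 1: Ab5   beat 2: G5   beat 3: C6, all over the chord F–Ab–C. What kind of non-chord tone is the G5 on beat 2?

The harmony at that moment is F minor triad (F, Ab, C); G5 is not a chord tone.
It is approached by step down from Ab5 and left by leap up to C6.
Step in, leap out, on a weak beat — an escape tone.

Escape tone.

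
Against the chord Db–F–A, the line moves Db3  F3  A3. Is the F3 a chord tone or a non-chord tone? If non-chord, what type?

Chord tone (the third of Db augmented triad).

Db augmented triad contains Db, F, A; F is the third, so it is a chord tone.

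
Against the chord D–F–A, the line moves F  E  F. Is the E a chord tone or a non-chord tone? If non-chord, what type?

The harmony at that moment is D minor triad (D, F, A); E is not a chord tone.
It is approached by step down from F and left by step up to F.
Step away and step back to the same note — a neighbor tone (lower neighbor).

Non-chord tone — a neighbor tone.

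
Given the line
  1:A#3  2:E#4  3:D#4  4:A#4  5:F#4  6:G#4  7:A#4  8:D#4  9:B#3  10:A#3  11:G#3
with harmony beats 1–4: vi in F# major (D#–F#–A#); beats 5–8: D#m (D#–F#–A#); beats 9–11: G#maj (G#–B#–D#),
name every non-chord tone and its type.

E#4 (beat 2) — appoggiatura; G#4 (beat 6) — passing tone; A#3 (beat 10) — passing tone.

The harmony at that moment is D# minor triad (D#, F#, A#); E#4 is not a chord tone.
It is approached by leap up from A#3 and left by step down to D#4.
Leap in, step out — an appoggiatura.
The harmony at that moment is D# minor triad (D#, F#, A#); G#4 is not a chord tone.
It is approached by step up from F#4 and left by step up to A#4.
Step in, step out in the same direction — a passing tone.
The harmony at that moment is G# major triad (G#, B#, D#); A#3 is not a chord tone.
It is approached by step down from B#3 and left by step down to G#3.
Step in, step out in the same direction — a passing tone.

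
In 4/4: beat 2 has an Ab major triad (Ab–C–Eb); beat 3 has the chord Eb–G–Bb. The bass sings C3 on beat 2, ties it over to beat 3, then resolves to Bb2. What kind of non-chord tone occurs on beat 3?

Suspension.

The harmony at that moment is Eb major triad (Eb, G, Bb); C3 is not a chord tone.
It is held over (the same pitch as the preceding C3) and left by step down to Bb2.
Held over from the previous chord and resolving down by step — a suspension.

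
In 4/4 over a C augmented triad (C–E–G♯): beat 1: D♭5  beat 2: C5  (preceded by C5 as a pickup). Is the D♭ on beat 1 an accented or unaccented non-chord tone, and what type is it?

Accented neighbor tone.

The harmony at that moment is C augmented triad (C, E, G♯); D♭5 is not a chord tone.
It is approached by step up from C5 and left by step down to C5.
Step away and step back to the same note — a neighbor tone (upper neighbor).
It falls on the downbeat, so it is accented.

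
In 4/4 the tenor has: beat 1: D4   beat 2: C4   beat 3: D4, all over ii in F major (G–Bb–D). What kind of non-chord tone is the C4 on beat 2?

Lower neighbor tone.

The harmony at that moment is G minor triad (G, Bb, D); C4 is not a chord tone.
It is approached by step down from D4 and left by step up to D4.
Step away and step back to the same note — a neighbor tone (lower neighbor).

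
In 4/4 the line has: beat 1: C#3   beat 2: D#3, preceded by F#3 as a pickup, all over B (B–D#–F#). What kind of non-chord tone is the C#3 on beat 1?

Appoggiatura.

The harmony at that moment is B major triad (B, D#, F#); C#3 is not a chord tone.
It is approached by leap down from F#3 and left by step up to D#3.
Leap in, step out, metrically accented — an appoggiatura.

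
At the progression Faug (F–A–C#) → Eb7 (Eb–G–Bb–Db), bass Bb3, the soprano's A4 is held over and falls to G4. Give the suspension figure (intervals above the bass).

7–6 suspension.

At the second chord the bass is Bb3. The suspended A4 lies a seventh above the bass; after resolving down by step to G4, the interval above the bass becomes a sixth.
Suspension figures are named by those two intervals: 7–6.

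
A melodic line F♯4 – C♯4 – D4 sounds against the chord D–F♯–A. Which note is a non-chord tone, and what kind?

C♯4 is an appoggiatura.

The harmony at that moment is D major triad (D, F♯, A); C♯4 is not a chord tone.
It is approached by leap down from F♯4 and left by step up to D4.
Leap in, step out — an appoggiatura.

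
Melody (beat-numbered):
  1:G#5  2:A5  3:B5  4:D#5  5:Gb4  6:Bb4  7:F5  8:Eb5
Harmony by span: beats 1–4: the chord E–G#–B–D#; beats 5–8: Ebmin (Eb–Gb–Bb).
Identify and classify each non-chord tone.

The harmony at that moment is E major seventh chord (E, G#, B, D#); A5 is not a chord tone.
It is approached by step up from G#5 and left by step up to B5.
Step in, step out in the same direction — a passing tone.
The harmony at that moment is Eb minor triad (Eb, Gb, Bb); F5 is not a chord tone.
It is approached by leap up from Bb4 and left by step down to Eb5.
Leap in, step out — an appoggiatura.

A5 (beat 2) — passing tone; F5 (beat 7) — appoggiatura.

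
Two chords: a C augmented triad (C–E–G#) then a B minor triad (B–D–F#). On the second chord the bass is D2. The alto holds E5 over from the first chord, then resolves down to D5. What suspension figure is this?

9–8 suspension.

At the second chord the bass is D2. The suspended E5 lies a ninth above the bass; after resolving down by step to D5, the interval above the bass becomes an octave.
Suspension figures are named by those two intervals: 9–8.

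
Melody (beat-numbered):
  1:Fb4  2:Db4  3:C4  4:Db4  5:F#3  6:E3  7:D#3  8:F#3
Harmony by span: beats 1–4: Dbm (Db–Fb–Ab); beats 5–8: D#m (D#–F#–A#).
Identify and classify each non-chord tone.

C4 (beat 3) — neighbor tone; E3 (beat 6) — passing tone.

The harmony at that moment is Db minor triad (Db, Fb, Ab); C4 is not a chord tone.
It is approached by step down from Db4 and left by step up to Db4.
Step away and step back to the same note — a neighbor tone (lower neighbor).
The harmony at that moment is D# minor triad (D#, F#, A#); E3 is not a chord tone.
It is approached by step down from F#3 and left by step down to D#3.
Step in, step out in the same direction — a passing tone.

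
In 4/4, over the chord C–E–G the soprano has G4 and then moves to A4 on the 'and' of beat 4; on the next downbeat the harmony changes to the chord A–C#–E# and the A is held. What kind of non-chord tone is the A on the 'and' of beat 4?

The harmony at that moment is C major triad (C, E, G); A4 is not a chord tone.
It is approached by step up from G4 and then sustained as the same pitch into the next harmony.
Arriving early and becoming a chord tone when the harmony changes — an anticipation.

Anticipation.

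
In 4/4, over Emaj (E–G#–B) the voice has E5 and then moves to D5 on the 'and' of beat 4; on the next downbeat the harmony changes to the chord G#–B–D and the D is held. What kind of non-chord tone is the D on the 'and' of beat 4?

Anticipation.

The harmony at that moment is E major triad (E, G#, B); D5 is not a chord tone.
It is approached by step down from E5 and then sustained as the same pitch into the next harmony.
Arriving early and becoming a chord tone when the harmony changes — an anticipation.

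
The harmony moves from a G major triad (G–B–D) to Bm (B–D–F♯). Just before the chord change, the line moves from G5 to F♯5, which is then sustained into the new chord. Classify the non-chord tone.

The harmony at that moment is G major triad (G, B, D); F♯5 is not a chord tone.
It is approached by step down from G5 and then sustained as the same pitch into the next harmony.
Arriving early and becoming a chord tone when the harmony changes — an anticipation.

F♯5 is an anticipation.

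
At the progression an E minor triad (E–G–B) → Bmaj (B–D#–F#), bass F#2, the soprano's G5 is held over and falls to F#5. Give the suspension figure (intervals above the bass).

9–8 suspension.

At the second chord the bass is F#2. The suspended G5 lies a ninth above the bass; after resolving down by step to F#5, the interval above the bass becomes an octave.
Suspension figures are named by those two intervals: 9–8.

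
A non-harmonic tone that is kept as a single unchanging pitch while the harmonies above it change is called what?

Pedal tone.

Approach: none. Departure: none — a single pitch is sustained while the chords change around it, passing through harmonies that do not contain it.
No melodic motion at all; the dissonance is created entirely by the moving harmonies against the stationary note — a pedal tone (pedal point).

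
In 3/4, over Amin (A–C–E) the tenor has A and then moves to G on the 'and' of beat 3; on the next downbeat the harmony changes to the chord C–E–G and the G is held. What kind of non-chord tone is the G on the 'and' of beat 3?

The harmony at that moment is A minor triad (A, C, E); G is not a chord tone.
It is approached by step down from A and then sustained as the same pitch into the next harmony.
Arriving early and becoming a chord tone when the harmony changes — an anticipation.

Anticipation.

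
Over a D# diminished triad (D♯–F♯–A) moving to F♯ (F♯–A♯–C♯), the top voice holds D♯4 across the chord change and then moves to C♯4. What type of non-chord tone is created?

The harmony at that moment is F♯ major triad (F♯, A♯, C♯); D♯4 is not a chord tone.
It is held over (the same pitch as the preceding D♯4) and left by step down to C♯4.
Held over from the previous chord and resolving down by step — a suspension.

D♯4 is a suspension.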